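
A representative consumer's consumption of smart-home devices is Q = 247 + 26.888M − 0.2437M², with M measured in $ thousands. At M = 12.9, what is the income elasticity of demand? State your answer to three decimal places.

0.480

At M = 12.9: Q = 553.3011.
dQ/dM = 26.888 − 0.4874M = 20.60054.
η = (dQ/dM)·(M/Q) = 20.60054 × (12.9/553.3011) = 0.480.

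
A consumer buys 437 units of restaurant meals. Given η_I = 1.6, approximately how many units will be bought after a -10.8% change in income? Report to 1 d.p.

%ΔQ ≈ η × %ΔI = 1.6 × (-10.8%) = -17.28%.
New Q ≈ 437 × (1 − 0.1728) = 361.5.

361.5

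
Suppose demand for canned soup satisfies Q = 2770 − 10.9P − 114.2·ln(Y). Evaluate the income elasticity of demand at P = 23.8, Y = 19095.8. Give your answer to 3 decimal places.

-0.082

At P = 23.8, Y = 19095.8: Q = 1384.885.
Holding P constant, ∂Q/∂Y = -114.2/Y = -0.00598037.
η_Y = (∂Q/∂Y)·(Y/Q) = -0.00598037 × (19095.8/1384.885) = -0.082.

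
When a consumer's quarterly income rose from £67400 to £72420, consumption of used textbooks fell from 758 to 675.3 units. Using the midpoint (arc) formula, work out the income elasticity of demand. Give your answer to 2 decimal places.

ΔQ = 675.3 − 758 = -82.7; midpoint Q̄ = (758 + 675.3)/2 = 716.65.
ΔI = 72420 − 67400 = 5020; midpoint Ī = (67400 + 72420)/2 = 69910.
η = (ΔQ/Q̄) ÷ (ΔI/Ī) = (-82.7/716.65) ÷ (5020/69910) = -1.61.

-1.61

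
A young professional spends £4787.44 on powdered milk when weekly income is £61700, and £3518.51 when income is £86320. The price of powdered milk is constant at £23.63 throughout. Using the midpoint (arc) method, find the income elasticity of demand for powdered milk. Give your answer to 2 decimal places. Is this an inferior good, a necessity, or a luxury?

-0.92 (inferior good)

With a constant price, Q₁ = 4787.44/23.63 = 202.600 and Q₂ = 3518.51/23.63 = 148.900 (equivalently, work directly with expenditure since P cancels).
Midpoint %ΔQ = (3518.51 − 4787.44)/4152.98 = -0.30555; midpoint %ΔI = (86320 − 61700)/74010 = 0.33266.
η = -0.30555 / 0.33266 = -0.92.
η < 0 ⇒ inferior good.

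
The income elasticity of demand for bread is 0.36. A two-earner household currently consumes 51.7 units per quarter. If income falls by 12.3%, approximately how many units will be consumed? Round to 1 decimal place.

%ΔQ ≈ η × %ΔI = 0.36 × (-12.3%) = -4.428%.
New Q ≈ 51.7 × (1 − 0.04428) = 49.4.

49.4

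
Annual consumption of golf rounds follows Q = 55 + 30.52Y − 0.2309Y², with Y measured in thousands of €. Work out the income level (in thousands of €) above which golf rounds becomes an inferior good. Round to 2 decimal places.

dQ/dY = 30.52 − 0.4618Y.
The good is inferior where dQ/dY < 0. Setting dQ/dY = 0 gives Y = 30.52 / 0.4618 = 66.09.

66.09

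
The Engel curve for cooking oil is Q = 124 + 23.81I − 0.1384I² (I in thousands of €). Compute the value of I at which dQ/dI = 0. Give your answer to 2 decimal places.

dQ/dI = 23.81 − 0.2768I.
The good is inferior where dQ/dI < 0. Setting dQ/dI = 0 gives I = 23.81 / 0.2768 = 86.02.

86.02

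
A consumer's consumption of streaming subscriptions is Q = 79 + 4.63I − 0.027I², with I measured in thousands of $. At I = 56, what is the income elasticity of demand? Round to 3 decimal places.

At I = 56: Q = 253.6080.
dQ/dI = 4.63 − 0.054I = 1.60600.
η = (dQ/dI)·(I/Q) = 1.60600 × (56/253.6080) = 0.355.

0.355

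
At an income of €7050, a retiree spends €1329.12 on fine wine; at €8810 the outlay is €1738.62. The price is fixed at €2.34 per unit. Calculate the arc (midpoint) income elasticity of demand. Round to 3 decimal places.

With a constant price, Q₁ = 1329.12/2.34 = 568.000 and Q₂ = 1738.62/2.34 = 743.000 (equivalently, work directly with expenditure since P cancels).
Midpoint %ΔQ = (1738.62 − 1329.12)/1533.87 = 0.26697; midpoint %ΔI = (8810 − 7050)/7930 = 0.22194.
η = 0.26697 / 0.22194 = 1.203.

1.203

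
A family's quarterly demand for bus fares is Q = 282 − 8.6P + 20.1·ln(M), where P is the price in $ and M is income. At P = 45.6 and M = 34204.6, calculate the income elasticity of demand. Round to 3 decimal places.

0.202

At P = 45.6, M = 34204.6: Q = 99.686.
Holding P constant, ∂Q/∂M = 20.1/M = 0.00058764.
η_M = (∂Q/∂M)·(M/Q) = 0.00058764 × (34204.6/99.686) = 0.202.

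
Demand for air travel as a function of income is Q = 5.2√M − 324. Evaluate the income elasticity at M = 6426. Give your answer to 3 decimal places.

2.245

At M = 6426: Q = 92.844.
dQ/dM = 5.2/(2√M) = 0.0324342 at this income.
η = (dQ/dM)·(M/Q) = 0.0324342 × (6426/92.844) = 2.245.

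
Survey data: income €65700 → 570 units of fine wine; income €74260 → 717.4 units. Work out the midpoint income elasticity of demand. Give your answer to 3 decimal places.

1.872

ΔQ = 717.4 − 570 = 147.4; midpoint Q̄ = (570 + 717.4)/2 = 643.7.
ΔI = 74260 − 65700 = 8560; midpoint Ī = (65700 + 74260)/2 = 69980.
η = (ΔQ/Q̄) ÷ (ΔI/Ī) = (147.4/643.7) ÷ (8560/69980) = 1.872.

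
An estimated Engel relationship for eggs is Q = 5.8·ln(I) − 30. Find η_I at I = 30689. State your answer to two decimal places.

0.19

At I = 30689: Q = 29.924.
dQ/dI = 5.8/I = 0.000188993 at this income.
η = (dQ/dI)·(I/Q) = 0.000188993 × (30689/29.924) = 0.19.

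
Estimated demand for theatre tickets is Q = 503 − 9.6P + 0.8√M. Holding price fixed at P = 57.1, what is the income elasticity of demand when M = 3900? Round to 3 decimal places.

At P = 57.1, M = 3900: Q = 4.800.
Holding P constant, ∂Q/∂M = 0.8/(2√M) = 0.00640513.
η_M = (∂Q/∂M)·(M/Q) = 0.00640513 × (3900/4.800) = 5.204.

5.204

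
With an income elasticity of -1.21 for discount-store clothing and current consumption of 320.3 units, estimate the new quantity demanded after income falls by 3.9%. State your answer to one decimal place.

335.4

%ΔQ ≈ η × %ΔI = -1.21 × (-3.9%) = 4.719%.
New Q ≈ 320.3 × (1 + 0.04719) = 335.4.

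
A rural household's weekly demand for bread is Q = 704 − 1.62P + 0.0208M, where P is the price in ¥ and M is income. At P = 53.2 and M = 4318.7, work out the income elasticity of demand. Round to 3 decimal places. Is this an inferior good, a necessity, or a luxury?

0.127 (necessity)

At P = 53.2, M = 4318.7: Q = 707.645.
Holding P constant, ∂Q/∂M = 0.0208.
η_M = (∂Q/∂M)·(M/Q) = 0.0208 × (4318.7/707.645) = 0.127.
Since 0 < η < 1, this is a necessity.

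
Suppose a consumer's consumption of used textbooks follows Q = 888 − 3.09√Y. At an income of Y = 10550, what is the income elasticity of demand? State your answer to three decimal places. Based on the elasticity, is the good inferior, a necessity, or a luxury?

At Y = 10550: Q = 570.616.
dQ/dY = -3.09/(2√Y) = -0.0150419 at this income.
η = (dQ/dY)·(Y/Q) = -0.0150419 × (10550/570.616) = -0.278.
Since η < 0, the good is an inferior good.

-0.278 (inferior good)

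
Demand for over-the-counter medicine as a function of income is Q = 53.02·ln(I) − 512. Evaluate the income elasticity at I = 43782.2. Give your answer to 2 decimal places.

0.97

At I = 43782.2: Q = 54.624.
dQ/dI = 53.02/I = 0.00121099 at this income.
η = (dQ/dI)·(I/Q) = 0.00121099 × (43782.2/54.624) = 0.97.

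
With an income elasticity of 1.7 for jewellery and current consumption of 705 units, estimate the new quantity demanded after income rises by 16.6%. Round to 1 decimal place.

904.0

%ΔQ ≈ η × %ΔI = 1.7 × 16.6% = 28.22%.
New Q ≈ 705 × (1 + 0.2822) = 904.0.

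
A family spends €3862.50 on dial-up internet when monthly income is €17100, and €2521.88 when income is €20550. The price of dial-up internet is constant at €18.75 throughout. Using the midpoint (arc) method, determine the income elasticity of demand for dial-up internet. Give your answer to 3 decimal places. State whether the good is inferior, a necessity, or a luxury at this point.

With a constant price, Q₁ = 3862.50/18.75 = 206.000 and Q₂ = 2521.88/18.75 = 134.500 (equivalently, work directly with expenditure since P cancels).
Midpoint %ΔQ = (2521.88 − 3862.50)/3192.19 = -0.41997; midpoint %ΔI = (20550 − 17100)/18825 = 0.18327.
η = -0.41997 / 0.18327 = -2.292.
η < 0 ⇒ inferior good.

-2.292 (inferior good)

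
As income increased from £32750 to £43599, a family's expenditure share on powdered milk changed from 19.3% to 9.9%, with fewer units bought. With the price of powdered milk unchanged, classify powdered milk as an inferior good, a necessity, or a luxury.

inferior good

Quantity demanded falls as income rises, so η < 0.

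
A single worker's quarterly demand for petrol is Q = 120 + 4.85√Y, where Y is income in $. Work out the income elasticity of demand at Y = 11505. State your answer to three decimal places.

0.406

At Y = 11505: Q = 640.218.
dQ/dY = 4.85/(2√Y) = 0.0226083 at this income.
η = (dQ/dY)·(Y/Q) = 0.0226083 × (11505/640.218) = 0.406.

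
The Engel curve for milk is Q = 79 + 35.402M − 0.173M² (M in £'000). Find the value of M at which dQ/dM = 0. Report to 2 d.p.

dQ/dM = 35.402 − 0.346M.
The good is inferior where dQ/dM < 0. Setting dQ/dM = 0 gives M = 35.402 / 0.346 = 102.32.

102.32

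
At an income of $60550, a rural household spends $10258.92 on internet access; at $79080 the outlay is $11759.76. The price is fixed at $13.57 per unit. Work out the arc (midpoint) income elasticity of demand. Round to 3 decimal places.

0.514

With a constant price, Q₁ = 10258.92/13.57 = 756.000 and Q₂ = 11759.76/13.57 = 866.600 (equivalently, work directly with expenditure since P cancels).
Midpoint %ΔQ = (11759.76 − 10258.92)/11009.34 = 0.13632; midpoint %ΔI = (79080 − 60550)/69815 = 0.26542.
η = 0.13632 / 0.26542 = 0.514.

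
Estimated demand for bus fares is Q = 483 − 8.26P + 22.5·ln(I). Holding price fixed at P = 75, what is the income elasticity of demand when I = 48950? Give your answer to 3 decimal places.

0.211

At P = 75, I = 48950: Q = 106.467.
Holding P constant, ∂Q/∂I = 22.5/I = 0.000459653.
η_I = (∂Q/∂I)·(I/Q) = 0.000459653 × (48950/106.467) = 0.211.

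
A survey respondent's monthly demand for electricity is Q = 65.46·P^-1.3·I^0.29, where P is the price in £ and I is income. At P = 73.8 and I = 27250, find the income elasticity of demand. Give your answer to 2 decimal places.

0.29

For a multiplicative demand Q = A·P^α·I^β, the income elasticity is β everywhere.
Here β = 0.29, so η = 0.29.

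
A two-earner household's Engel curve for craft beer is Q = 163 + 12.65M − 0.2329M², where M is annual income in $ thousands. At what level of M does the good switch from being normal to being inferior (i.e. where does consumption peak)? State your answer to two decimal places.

27.16

dQ/dM = 12.65 − 0.4658M.
The good is inferior where dQ/dM < 0. Setting dQ/dM = 0 gives M = 12.65 / 0.4658 = 27.16.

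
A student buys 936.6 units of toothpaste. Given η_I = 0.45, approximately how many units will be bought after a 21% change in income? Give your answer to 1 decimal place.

1025.1

%ΔQ ≈ η × %ΔI = 0.45 × 21% = 9.45%.
New Q ≈ 936.6 × (1 + 0.0945) = 1025.1.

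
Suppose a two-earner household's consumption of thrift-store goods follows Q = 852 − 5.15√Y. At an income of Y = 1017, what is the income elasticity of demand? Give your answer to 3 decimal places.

At Y = 1017: Q = 687.764.
dQ/dY = -5.15/(2√Y) = -0.0807452 at this income.
η = (dQ/dY)·(Y/Q) = -0.0807452 × (1017/687.764) = -0.119.

-0.119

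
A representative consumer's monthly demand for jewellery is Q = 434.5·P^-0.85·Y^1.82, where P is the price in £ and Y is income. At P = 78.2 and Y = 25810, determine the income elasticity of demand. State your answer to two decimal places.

1.82

For a multiplicative demand Q = A·P^α·Y^β, the income elasticity is β everywhere.
Here β = 1.82, so η = 1.82.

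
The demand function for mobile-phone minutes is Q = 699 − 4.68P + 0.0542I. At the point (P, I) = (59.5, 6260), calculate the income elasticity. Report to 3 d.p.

At P = 59.5, I = 6260: Q = 759.832.
Holding P constant, ∂Q/∂I = 0.0542.
η_I = (∂Q/∂I)·(I/Q) = 0.0542 × (6260/759.832) = 0.447.

0.447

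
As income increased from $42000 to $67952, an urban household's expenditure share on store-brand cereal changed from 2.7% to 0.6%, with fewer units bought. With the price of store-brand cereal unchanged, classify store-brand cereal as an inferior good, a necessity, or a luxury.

Quantity demanded falls as income rises, so η < 0.

inferior good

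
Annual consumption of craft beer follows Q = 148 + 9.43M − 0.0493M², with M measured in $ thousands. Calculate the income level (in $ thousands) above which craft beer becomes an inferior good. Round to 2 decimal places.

95.64

dQ/dM = 9.43 − 0.0986M.
The good is inferior where dQ/dM < 0. Setting dQ/dM = 0 gives M = 9.43 / 0.0986 = 95.64.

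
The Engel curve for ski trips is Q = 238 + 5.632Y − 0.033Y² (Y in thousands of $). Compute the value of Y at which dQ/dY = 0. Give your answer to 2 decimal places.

dQ/dY = 5.632 − 0.066Y.
The good is inferior where dQ/dY < 0. Setting dQ/dY = 0 gives Y = 5.632 / 0.066 = 85.33.

85.33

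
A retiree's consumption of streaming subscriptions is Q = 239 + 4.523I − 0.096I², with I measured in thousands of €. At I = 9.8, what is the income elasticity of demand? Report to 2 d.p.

At I = 9.8: Q = 274.1056.
dQ/dI = 4.523 − 0.192I = 2.64140.
η = (dQ/dI)·(I/Q) = 2.64140 × (9.8/274.1056) = 0.09.

0.09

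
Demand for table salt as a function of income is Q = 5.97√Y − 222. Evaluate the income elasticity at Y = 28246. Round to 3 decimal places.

0.642

At Y = 28246: Q = 781.351.
dQ/dY = 5.97/(2√Y) = 0.0177609 at this income.
η = (dQ/dY)·(Y/Q) = 0.0177609 × (28246/781.351) = 0.642.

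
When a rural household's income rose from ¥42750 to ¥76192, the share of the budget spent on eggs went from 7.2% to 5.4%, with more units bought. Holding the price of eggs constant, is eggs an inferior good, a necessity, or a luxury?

Quantity rises but the budget share falls as income rises, so 0 < η < 1.

necessity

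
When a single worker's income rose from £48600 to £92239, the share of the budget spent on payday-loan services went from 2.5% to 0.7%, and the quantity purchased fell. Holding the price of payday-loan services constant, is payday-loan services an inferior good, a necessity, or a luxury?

Quantity demanded falls as income rises, so η < 0.

inferior good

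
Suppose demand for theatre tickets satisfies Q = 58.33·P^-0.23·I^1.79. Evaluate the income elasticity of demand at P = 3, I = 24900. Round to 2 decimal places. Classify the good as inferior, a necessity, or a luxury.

For a multiplicative demand Q = A·P^α·I^β, the income elasticity is β everywhere.
Here β = 1.79, so η = 1.79.
Since η > 1, this is a luxury.

1.79 (luxury)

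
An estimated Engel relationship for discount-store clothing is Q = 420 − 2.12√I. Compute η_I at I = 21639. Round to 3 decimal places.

-1.442

At I = 21639: Q = 108.144.
dQ/dI = -2.12/(2√I) = -0.00720588 at this income.
η = (dQ/dI)·(I/Q) = -0.00720588 × (21639/108.144) = -1.442.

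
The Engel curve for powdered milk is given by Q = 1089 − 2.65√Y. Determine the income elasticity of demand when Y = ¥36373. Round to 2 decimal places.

At Y = 36373: Q = 583.600.
dQ/dY = -2.65/(2√Y) = -0.00694746 at this income.
η = (dQ/dY)·(Y/Q) = -0.00694746 × (36373/583.600) = -0.43.

-0.43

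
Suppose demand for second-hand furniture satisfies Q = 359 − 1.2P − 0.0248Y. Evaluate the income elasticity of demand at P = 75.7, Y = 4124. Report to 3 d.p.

-0.617

At P = 75.7, Y = 4124: Q = 165.885.
Holding P constant, ∂Q/∂Y = −0.0248.
η_Y = (∂Q/∂Y)·(Y/Q) = -0.0248 × (4124/165.885) = -0.617.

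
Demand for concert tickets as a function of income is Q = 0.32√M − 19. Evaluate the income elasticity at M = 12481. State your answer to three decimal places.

At M = 12481: Q = 16.750.
dQ/dM = 0.32/(2√M) = 0.00143217 at this income.
η = (dQ/dM)·(M/Q) = 0.00143217 × (12481/16.750) = 1.067.

1.067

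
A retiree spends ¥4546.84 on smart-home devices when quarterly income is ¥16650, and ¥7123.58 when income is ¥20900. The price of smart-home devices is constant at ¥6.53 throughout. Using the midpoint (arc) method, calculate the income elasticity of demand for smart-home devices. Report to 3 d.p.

1.951

With a constant price, Q₁ = 4546.84/6.53 = 696.300 and Q₂ = 7123.58/6.53 = 1090.900 (equivalently, work directly with expenditure since P cancels).
Midpoint %ΔQ = (7123.58 − 4546.84)/5835.21 = 0.44158; midpoint %ΔI = (20900 − 16650)/18775 = 0.22636.
η = 0.44158 / 0.22636 = 1.951.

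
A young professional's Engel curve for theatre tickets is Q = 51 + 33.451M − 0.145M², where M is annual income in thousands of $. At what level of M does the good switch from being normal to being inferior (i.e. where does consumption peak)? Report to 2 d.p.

dQ/dM = 33.451 − 0.29M.
The good is inferior where dQ/dM < 0. Setting dQ/dM = 0 gives M = 33.451 / 0.29 = 115.35.

115.35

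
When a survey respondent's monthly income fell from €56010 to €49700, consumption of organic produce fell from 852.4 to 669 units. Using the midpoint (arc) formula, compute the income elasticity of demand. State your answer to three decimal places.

ΔQ = 669 − 852.4 = -183.4; midpoint Q̄ = (852.4 + 669)/2 = 760.7.
ΔI = 49700 − 56010 = -6310; midpoint Ī = (56010 + 49700)/2 = 52855.
η = (ΔQ/Q̄) ÷ (ΔI/Ī) = (-183.4/760.7) ÷ (-6310/52855) = 2.019.

2.019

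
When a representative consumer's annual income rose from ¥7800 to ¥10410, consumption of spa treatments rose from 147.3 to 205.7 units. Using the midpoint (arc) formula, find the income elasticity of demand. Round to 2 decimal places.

1.15

ΔQ = 205.7 − 147.3 = 58.4; midpoint Q̄ = (147.3 + 205.7)/2 = 176.5.
ΔI = 10410 − 7800 = 2610; midpoint Ī = (7800 + 10410)/2 = 9105.
η = (ΔQ/Q̄) ÷ (ΔI/Ī) = (58.4/176.5) ÷ (2610/9105) = 1.15.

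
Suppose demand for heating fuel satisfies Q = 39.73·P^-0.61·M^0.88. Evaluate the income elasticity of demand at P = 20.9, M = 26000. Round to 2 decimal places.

0.88

For a multiplicative demand Q = A·P^α·M^β, the income elasticity is β everywhere.
Here β = 0.88, so η = 0.88.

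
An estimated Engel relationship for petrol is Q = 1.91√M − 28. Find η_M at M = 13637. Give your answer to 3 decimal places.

0.572

At M = 13637: Q = 195.045.
dQ/dM = 1.91/(2√M) = 0.00817794 at this income.
η = (dQ/dM)·(M/Q) = 0.00817794 × (13637/195.045) = 0.572.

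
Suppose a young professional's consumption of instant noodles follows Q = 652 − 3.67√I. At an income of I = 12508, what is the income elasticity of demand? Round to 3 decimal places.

-0.850

At I = 12508: Q = 241.550.
dQ/dI = -3.67/(2√I) = -0.0164075 at this income.
η = (dQ/dI)·(I/Q) = -0.0164075 × (12508/241.550) = -0.850.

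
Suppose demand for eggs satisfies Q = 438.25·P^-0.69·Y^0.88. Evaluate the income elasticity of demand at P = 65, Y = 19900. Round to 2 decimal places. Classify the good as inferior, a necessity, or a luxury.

For a multiplicative demand Q = A·P^α·Y^β, the income elasticity is β everywhere.
Here β = 0.88, so η = 0.88.
Since 0 < η < 1, this is a necessity.

0.88 (necessity)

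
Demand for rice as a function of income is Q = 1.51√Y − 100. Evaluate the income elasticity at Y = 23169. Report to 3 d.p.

At Y = 23169: Q = 129.843.
dQ/dY = 1.51/(2√Y) = 0.00496013 at this income.
η = (dQ/dY)·(Y/Q) = 0.00496013 × (23169/129.843) = 0.885.

0.885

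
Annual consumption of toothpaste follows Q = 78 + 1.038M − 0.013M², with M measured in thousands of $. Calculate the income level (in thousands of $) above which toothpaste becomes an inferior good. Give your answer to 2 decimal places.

39.92

dQ/dM = 1.038 − 0.026M.
The good is inferior where dQ/dM < 0. Setting dQ/dM = 0 gives M = 1.038 / 0.026 = 39.92.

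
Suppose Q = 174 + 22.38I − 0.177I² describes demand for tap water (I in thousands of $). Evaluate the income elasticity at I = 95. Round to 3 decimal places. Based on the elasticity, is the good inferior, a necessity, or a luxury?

At I = 95: Q = 702.6750.
dQ/dI = 22.38 − 0.354I = -11.25000.
η = (dQ/dI)·(I/Q) = -11.25000 × (95/702.6750) = -1.521.
η < 0 ⇒ inferior good.

-1.521 (inferior good)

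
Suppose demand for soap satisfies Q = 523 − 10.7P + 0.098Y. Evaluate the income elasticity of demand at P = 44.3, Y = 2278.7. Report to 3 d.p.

0.820

At P = 44.3, Y = 2278.7: Q = 272.303.
Holding P constant, ∂Q/∂Y = 0.098.
η_Y = (∂Q/∂Y)·(Y/Q) = 0.098 × (2278.7/272.303) = 0.820.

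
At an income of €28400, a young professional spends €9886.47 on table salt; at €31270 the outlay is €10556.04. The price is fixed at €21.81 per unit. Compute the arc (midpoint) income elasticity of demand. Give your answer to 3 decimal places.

With a constant price, Q₁ = 9886.47/21.81 = 453.300 and Q₂ = 10556.04/21.81 = 484.000 (equivalently, work directly with expenditure since P cancels).
Midpoint %ΔQ = (10556.04 − 9886.47)/10221.26 = 0.06551; midpoint %ΔI = (31270 − 28400)/29835 = 0.09620.
η = 0.06551 / 0.09620 = 0.681.

0.681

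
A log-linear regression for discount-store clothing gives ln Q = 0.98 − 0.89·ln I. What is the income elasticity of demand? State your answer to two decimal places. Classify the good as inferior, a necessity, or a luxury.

-0.89 (inferior good)

In a log-linear demand, the coefficient on ln I is the income elasticity.
So η = -0.89.
η < 0 ⇒ inferior good.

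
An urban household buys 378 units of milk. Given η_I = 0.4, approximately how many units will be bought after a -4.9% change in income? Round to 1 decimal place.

370.6

%ΔQ ≈ η × %ΔI = 0.4 × (-4.9%) = -1.96%.
New Q ≈ 378 × (1 − 0.0196) = 370.6.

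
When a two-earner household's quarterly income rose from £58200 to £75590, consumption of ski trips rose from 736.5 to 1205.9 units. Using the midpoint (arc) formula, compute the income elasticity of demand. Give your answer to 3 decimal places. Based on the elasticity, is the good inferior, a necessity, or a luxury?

ΔQ = 1205.9 − 736.5 = 469.4; midpoint Q̄ = (736.5 + 1205.9)/2 = 971.2.
ΔI = 75590 − 58200 = 17390; midpoint Ī = (58200 + 75590)/2 = 66895.
η = (ΔQ/Q̄) ÷ (ΔI/Ī) = (469.4/971.2) ÷ (17390/66895) = 1.859.
η > 1 ⇒ luxury.

1.859 (luxury)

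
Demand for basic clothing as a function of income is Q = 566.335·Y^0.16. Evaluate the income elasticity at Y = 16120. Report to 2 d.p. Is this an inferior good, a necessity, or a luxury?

For Q = A·Y^β the income elasticity is constant and equal to β.
Here β = 0.16, so η = 0.16.
Since 0 < η < 1, the good is a necessity.

0.16 (necessity)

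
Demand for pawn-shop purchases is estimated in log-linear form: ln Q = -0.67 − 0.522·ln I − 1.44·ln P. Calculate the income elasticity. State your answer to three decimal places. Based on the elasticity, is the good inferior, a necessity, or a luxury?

In a log-linear demand, the coefficient on ln I is the income elasticity.
So η = -0.522.
η < 0 ⇒ inferior good.

-0.522 (inferior good)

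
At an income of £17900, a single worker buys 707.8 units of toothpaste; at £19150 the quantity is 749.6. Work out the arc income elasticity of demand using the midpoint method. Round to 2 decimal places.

ΔQ = 749.6 − 707.8 = 41.8; midpoint Q̄ = (707.8 + 749.6)/2 = 728.7.
ΔI = 19150 − 17900 = 1250; midpoint Ī = (17900 + 19150)/2 = 18525.
η = (ΔQ/Q̄) ÷ (ΔI/Ī) = (41.8/728.7) ÷ (1250/18525) = 0.85.

0.85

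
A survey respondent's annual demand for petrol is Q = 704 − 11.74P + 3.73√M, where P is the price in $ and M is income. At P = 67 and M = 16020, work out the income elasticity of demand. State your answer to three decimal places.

At P = 67, M = 16020: Q = 389.527.
Holding P constant, ∂Q/∂M = 3.73/(2√M) = 0.0147349.
η_M = (∂Q/∂M)·(M/Q) = 0.0147349 × (16020/389.527) = 0.606.

0.606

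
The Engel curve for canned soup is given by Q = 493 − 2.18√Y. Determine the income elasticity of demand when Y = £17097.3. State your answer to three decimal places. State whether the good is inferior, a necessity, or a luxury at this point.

-0.685 (inferior good)

At Y = 17097.3: Q = 207.951.
dQ/dY = -2.18/(2√Y) = -0.0083361 at this income.
η = (dQ/dY)·(Y/Q) = -0.0083361 × (17097.3/207.951) = -0.685.
Since η < 0, the good is an inferior good.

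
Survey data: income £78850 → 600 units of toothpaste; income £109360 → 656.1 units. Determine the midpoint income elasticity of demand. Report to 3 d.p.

ΔQ = 656.1 − 600 = 56.1; midpoint Q̄ = (600 + 656.1)/2 = 628.05.
ΔI = 109360 − 78850 = 30510; midpoint Ī = (78850 + 109360)/2 = 94105.
η = (ΔQ/Q̄) ÷ (ΔI/Ī) = (56.1/628.05) ÷ (30510/94105) = 0.276.

0.276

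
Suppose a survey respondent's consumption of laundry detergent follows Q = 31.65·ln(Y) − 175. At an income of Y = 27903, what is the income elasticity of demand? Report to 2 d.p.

At Y = 27903: Q = 148.985.
dQ/dY = 31.65/Y = 0.00113429 at this income.
η = (dQ/dY)·(Y/Q) = 0.00113429 × (27903/148.985) = 0.21.

0.21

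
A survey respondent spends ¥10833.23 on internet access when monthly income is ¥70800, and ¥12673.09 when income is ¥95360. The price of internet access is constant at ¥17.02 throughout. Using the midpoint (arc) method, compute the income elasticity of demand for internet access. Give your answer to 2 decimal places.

0.53

With a constant price, Q₁ = 10833.23/17.02 = 636.500 and Q₂ = 12673.09/17.02 = 744.600 (equivalently, work directly with expenditure since P cancels).
Midpoint %ΔQ = (12673.09 − 10833.23)/11753.16 = 0.15654; midpoint %ΔI = (95360 − 70800)/83080 = 0.29562.
η = 0.15654 / 0.29562 = 0.53.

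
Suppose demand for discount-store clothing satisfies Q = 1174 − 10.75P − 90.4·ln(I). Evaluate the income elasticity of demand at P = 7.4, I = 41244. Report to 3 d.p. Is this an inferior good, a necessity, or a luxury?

-0.676 (inferior good)

At P = 7.4, I = 41244: Q = 133.746.
Holding P constant, ∂Q/∂I = -90.4/I = -0.00219183.
η_I = (∂Q/∂I)·(I/Q) = -0.00219183 × (41244/133.746) = -0.676.
Since η < 0, this is an inferior good.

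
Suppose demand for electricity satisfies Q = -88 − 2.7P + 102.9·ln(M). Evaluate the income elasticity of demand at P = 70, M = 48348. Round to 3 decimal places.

0.124

At P = 70, M = 48348: Q = 832.898.
Holding P constant, ∂Q/∂M = 102.9/M = 0.00212832.
η_M = (∂Q/∂M)·(M/Q) = 0.00212832 × (48348/832.898) = 0.124.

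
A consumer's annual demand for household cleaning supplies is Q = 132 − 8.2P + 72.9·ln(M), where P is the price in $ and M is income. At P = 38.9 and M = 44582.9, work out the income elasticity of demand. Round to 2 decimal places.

At P = 38.9, M = 44582.9: Q = 593.422.
Holding P constant, ∂Q/∂M = 72.9/M = 0.00163516.
η_M = (∂Q/∂M)·(M/Q) = 0.00163516 × (44582.9/593.422) = 0.12.

0.12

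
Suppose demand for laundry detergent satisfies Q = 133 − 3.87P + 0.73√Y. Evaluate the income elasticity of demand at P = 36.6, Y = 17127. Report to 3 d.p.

At P = 36.6, Y = 17127: Q = 86.893.
Holding P constant, ∂Q/∂Y = 0.73/(2√Y) = 0.00278902.
η_Y = (∂Q/∂Y)·(Y/Q) = 0.00278902 × (17127/86.893) = 0.550.

0.550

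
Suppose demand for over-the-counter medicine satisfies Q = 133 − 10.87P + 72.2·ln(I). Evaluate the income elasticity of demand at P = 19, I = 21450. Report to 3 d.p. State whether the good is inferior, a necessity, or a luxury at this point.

0.112 (necessity)

At P = 19, I = 21450: Q = 646.555.
Holding P constant, ∂Q/∂I = 72.2/I = 0.00336597.
η_I = (∂Q/∂I)·(I/Q) = 0.00336597 × (21450/646.555) = 0.112.
Since 0 < η < 1, this is a necessity.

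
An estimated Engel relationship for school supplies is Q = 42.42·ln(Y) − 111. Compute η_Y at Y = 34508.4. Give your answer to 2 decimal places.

0.13

At Y = 34508.4: Q = 332.245.
dQ/dY = 42.42/Y = 0.00122927 at this income.
η = (dQ/dY)·(Y/Q) = 0.00122927 × (34508.4/332.245) = 0.13.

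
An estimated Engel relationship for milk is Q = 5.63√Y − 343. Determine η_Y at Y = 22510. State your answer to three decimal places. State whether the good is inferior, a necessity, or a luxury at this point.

At Y = 22510: Q = 501.688.
dQ/dY = 5.63/(2√Y) = 0.0187625 at this income.
η = (dQ/dY)·(Y/Q) = 0.0187625 × (22510/501.688) = 0.842.
Since 0 < η < 1, the good is a necessity.

0.842 (necessity)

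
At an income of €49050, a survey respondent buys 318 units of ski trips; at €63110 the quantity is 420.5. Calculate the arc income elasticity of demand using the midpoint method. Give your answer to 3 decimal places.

1.107

ΔQ = 420.5 − 318 = 102.5; midpoint Q̄ = (318 + 420.5)/2 = 369.25.
ΔI = 63110 − 49050 = 14060; midpoint Ī = (49050 + 63110)/2 = 56080.
η = (ΔQ/Q̄) ÷ (ΔI/Ī) = (102.5/369.25) ÷ (14060/56080) = 1.107.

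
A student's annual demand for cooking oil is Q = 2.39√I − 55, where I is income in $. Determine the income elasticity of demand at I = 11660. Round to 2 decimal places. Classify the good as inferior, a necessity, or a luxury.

0.64 (necessity)

At I = 11660: Q = 203.076.
dQ/dI = 2.39/(2√I) = 0.0110667 at this income.
η = (dQ/dI)·(I/Q) = 0.0110667 × (11660/203.076) = 0.64.
Since 0 < η < 1, the good is a necessity.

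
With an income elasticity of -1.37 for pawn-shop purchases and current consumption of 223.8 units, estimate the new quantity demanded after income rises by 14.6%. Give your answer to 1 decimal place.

179.0

%ΔQ ≈ η × %ΔI = -1.37 × 14.6% = -20.002%.
New Q ≈ 223.8 × (1 − 0.20002) = 179.0.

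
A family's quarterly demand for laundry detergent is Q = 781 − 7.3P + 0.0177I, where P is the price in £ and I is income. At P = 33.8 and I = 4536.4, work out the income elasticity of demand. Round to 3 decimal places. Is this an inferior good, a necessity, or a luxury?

At P = 33.8, I = 4536.4: Q = 614.554.
Holding P constant, ∂Q/∂I = 0.0177.
η_I = (∂Q/∂I)·(I/Q) = 0.0177 × (4536.4/614.554) = 0.131.
Since 0 < η < 1, this is a necessity.

0.131 (necessity)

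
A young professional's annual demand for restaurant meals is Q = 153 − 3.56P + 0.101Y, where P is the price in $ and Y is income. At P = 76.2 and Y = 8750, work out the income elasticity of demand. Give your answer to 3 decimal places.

At P = 76.2, Y = 8750: Q = 765.478.
Holding P constant, ∂Q/∂Y = 0.101.
η_Y = (∂Q/∂Y)·(Y/Q) = 0.101 × (8750/765.478) = 1.155.

1.155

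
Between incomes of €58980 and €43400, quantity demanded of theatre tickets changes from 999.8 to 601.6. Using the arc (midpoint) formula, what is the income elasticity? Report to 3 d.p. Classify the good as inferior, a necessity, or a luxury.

1.634 (luxury)

ΔQ = 601.6 − 999.8 = -398.2; midpoint Q̄ = (999.8 + 601.6)/2 = 800.7.
ΔI = 43400 − 58980 = -15580; midpoint Ī = (58980 + 43400)/2 = 51190.
η = (ΔQ/Q̄) ÷ (ΔI/Ī) = (-398.2/800.7) ÷ (-15580/51190) = 1.634.
η > 1 ⇒ luxury.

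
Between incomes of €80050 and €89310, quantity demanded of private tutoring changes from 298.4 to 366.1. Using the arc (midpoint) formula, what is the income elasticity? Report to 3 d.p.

1.863

ΔQ = 366.1 − 298.4 = 67.7; midpoint Q̄ = (298.4 + 366.1)/2 = 332.25.
ΔI = 89310 − 80050 = 9260; midpoint Ī = (80050 + 89310)/2 = 84680.
η = (ΔQ/Q̄) ÷ (ΔI/Ī) = (67.7/332.25) ÷ (9260/84680) = 1.863.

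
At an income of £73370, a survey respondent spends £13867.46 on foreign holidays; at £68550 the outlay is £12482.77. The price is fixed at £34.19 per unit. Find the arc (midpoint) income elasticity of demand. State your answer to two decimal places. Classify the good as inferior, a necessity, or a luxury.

With a constant price, Q₁ = 13867.46/34.19 = 405.600 and Q₂ = 12482.77/34.19 = 365.100 (equivalently, work directly with expenditure since P cancels).
Midpoint %ΔQ = (12482.77 − 13867.46)/13175.12 = -0.10510; midpoint %ΔI = (68550 − 73370)/70960 = -0.06793.
η = -0.10510 / -0.06793 = 1.55.
η > 1 ⇒ luxury.

1.55 (luxury)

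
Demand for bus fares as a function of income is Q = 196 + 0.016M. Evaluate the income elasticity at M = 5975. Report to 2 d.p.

0.33

At M = 5975: Q = 291.600.
dQ/dM = 0.016.
η = (dQ/dM)·(M/Q) = 0.016 × (5975/291.600) = 0.33.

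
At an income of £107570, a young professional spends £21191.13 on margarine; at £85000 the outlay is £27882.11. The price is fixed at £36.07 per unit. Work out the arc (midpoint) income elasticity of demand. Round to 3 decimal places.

-1.163

With a constant price, Q₁ = 21191.13/36.07 = 587.500 and Q₂ = 27882.11/36.07 = 773.000 (equivalently, work directly with expenditure since P cancels).
Midpoint %ΔQ = (27882.11 − 21191.13)/24536.62 = 0.27269; midpoint %ΔI = (85000 − 107570)/96285 = -0.23441.
η = 0.27269 / -0.23441 = -1.163.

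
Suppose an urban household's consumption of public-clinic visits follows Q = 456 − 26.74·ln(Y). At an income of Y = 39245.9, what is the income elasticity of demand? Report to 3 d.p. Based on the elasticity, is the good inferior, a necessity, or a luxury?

-0.154 (inferior good)

At Y = 39245.9: Q = 173.155.
dQ/dY = -26.74/Y = -0.000681345 at this income.
η = (dQ/dY)·(Y/Q) = -0.000681345 × (39245.9/173.155) = -0.154.
Since η < 0, the good is an inferior good.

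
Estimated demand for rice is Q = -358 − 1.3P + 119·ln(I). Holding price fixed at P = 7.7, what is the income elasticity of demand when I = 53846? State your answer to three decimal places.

At P = 7.7, I = 53846: Q = 928.362.
Holding P constant, ∂Q/∂I = 119/I = 0.00221001.
η_I = (∂Q/∂I)·(I/Q) = 0.00221001 × (53846/928.362) = 0.128.

0.128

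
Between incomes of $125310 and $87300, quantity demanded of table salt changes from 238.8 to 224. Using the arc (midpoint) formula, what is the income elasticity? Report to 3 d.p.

ΔQ = 224 − 238.8 = -14.8; midpoint Q̄ = (238.8 + 224)/2 = 231.4.
ΔI = 87300 − 125310 = -38010; midpoint Ī = (125310 + 87300)/2 = 106305.
η = (ΔQ/Q̄) ÷ (ΔI/Ī) = (-14.8/231.4) ÷ (-38010/106305) = 0.179.

0.179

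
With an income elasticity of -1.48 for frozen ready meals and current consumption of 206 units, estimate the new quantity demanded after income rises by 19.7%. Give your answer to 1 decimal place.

145.9

%ΔQ ≈ η × %ΔI = -1.48 × 19.7% = -29.156%.
New Q ≈ 206 × (1 − 0.29156) = 145.9.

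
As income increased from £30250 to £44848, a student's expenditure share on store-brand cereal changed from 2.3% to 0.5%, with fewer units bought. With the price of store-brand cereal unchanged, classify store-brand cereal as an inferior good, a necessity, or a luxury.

Quantity demanded falls as income rises, so η < 0.

inferior good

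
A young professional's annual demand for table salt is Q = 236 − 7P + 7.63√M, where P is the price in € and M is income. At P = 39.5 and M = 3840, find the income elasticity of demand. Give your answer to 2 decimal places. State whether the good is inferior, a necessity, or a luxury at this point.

0.55 (necessity)

At P = 39.5, M = 3840: Q = 432.314.
Holding P constant, ∂Q/∂M = 7.63/(2√M) = 0.0615643.
η_M = (∂Q/∂M)·(M/Q) = 0.0615643 × (3840/432.314) = 0.55.
Since 0 < η < 1, this is a necessity.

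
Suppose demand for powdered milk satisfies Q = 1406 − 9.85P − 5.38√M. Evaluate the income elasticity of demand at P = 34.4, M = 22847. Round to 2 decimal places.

At P = 34.4, M = 22847: Q = 253.961.
Holding P constant, ∂Q/∂M = -5.38/(2√M) = -0.0177966.
η_M = (∂Q/∂M)·(M/Q) = -0.0177966 × (22847/253.961) = -1.60.

-1.60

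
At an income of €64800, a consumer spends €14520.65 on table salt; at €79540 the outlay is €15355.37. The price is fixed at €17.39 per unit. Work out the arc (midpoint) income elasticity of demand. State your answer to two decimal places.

With a constant price, Q₁ = 14520.65/17.39 = 835.000 and Q₂ = 15355.37/17.39 = 883.000 (equivalently, work directly with expenditure since P cancels).
Midpoint %ΔQ = (15355.37 − 14520.65)/14938.01 = 0.05588; midpoint %ΔI = (79540 − 64800)/72170 = 0.20424.
η = 0.05588 / 0.20424 = 0.27.

0.27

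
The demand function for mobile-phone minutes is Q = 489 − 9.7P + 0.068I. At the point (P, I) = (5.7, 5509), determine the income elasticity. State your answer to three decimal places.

At P = 5.7, I = 5509: Q = 808.322.
Holding P constant, ∂Q/∂I = 0.068.
η_I = (∂Q/∂I)·(I/Q) = 0.068 × (5509/808.322) = 0.463.

0.463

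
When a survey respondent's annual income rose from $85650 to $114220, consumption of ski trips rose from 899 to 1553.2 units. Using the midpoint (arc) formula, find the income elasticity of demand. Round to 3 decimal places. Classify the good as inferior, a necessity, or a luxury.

1.866 (luxury)

ΔQ = 1553.2 − 899 = 654.2; midpoint Q̄ = (899 + 1553.2)/2 = 1226.1.
ΔI = 114220 − 85650 = 28570; midpoint Ī = (85650 + 114220)/2 = 99935.
η = (ΔQ/Q̄) ÷ (ΔI/Ī) = (654.2/1226.1) ÷ (28570/99935) = 1.866.
η > 1 ⇒ luxury.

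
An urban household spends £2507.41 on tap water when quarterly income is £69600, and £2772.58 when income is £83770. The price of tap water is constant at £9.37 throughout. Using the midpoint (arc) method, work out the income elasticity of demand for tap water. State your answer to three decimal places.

With a constant price, Q₁ = 2507.41/9.37 = 267.600 and Q₂ = 2772.58/9.37 = 295.900 (equivalently, work directly with expenditure since P cancels).
Midpoint %ΔQ = (2772.58 − 2507.41)/2640.00 = 0.10044; midpoint %ΔI = (83770 − 69600)/76685 = 0.18478.
η = 0.10044 / 0.18478 = 0.544.

0.544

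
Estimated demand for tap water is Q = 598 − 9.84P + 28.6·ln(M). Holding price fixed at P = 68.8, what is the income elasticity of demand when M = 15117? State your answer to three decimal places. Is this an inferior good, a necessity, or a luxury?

At P = 68.8, M = 15117: Q = 196.242.
Holding P constant, ∂Q/∂M = 28.6/M = 0.00189191.
η_M = (∂Q/∂M)·(M/Q) = 0.00189191 × (15117/196.242) = 0.146.
Since 0 < η < 1, this is a necessity.

0.146 (necessity)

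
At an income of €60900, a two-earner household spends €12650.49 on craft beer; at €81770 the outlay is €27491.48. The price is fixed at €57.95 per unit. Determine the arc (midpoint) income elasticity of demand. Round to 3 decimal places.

2.527

With a constant price, Q₁ = 12650.49/57.95 = 218.300 and Q₂ = 27491.48/57.95 = 474.400 (equivalently, work directly with expenditure since P cancels).
Midpoint %ΔQ = (27491.48 − 12650.49)/20070.99 = 0.73943; midpoint %ΔI = (81770 − 60900)/71335 = 0.29256.
η = 0.73943 / 0.29256 = 2.527.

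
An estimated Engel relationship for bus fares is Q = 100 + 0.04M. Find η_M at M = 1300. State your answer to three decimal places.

0.342

At M = 1300: Q = 152.000.
dQ/dM = 0.04.
η = (dQ/dM)·(M/Q) = 0.04 × (1300/152.000) = 0.342.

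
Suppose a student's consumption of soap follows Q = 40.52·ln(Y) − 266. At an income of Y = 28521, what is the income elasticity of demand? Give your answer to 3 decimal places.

At Y = 28521: Q = 149.670.
dQ/dY = 40.52/Y = 0.00142071 at this income.
η = (dQ/dY)·(Y/Q) = 0.00142071 × (28521/149.670) = 0.271.

0.271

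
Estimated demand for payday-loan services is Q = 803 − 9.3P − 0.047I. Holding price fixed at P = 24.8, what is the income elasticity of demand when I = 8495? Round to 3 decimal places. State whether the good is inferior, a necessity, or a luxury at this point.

At P = 24.8, I = 8495: Q = 173.095.
Holding P constant, ∂Q/∂I = −0.047.
η_I = (∂Q/∂I)·(I/Q) = -0.047 × (8495/173.095) = -2.307.
Since η < 0, this is an inferior good.

-2.307 (inferior good)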